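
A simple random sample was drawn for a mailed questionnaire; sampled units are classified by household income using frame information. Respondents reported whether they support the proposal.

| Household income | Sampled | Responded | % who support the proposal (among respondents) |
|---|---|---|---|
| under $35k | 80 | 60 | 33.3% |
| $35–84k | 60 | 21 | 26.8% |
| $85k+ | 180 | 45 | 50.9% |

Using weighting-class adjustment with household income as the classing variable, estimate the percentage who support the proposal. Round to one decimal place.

42.0%

Class response rates: under $35k 60/80 = 75%, $35–84k 21/60 = 35%, $85k+ 45/180 = 25%.
Inverse-response-rate weighting restores each class to its sampled count, so class totals weight by n_sampled:
  under $35k: 80 × 33.3 = 2664
  $35–84k: 60 × 26.8 = 1608
  $85k+: 180 × 50.9 = 9162
Adjusted estimate = 13,434 / 320 = 41.9813 → 42.0%.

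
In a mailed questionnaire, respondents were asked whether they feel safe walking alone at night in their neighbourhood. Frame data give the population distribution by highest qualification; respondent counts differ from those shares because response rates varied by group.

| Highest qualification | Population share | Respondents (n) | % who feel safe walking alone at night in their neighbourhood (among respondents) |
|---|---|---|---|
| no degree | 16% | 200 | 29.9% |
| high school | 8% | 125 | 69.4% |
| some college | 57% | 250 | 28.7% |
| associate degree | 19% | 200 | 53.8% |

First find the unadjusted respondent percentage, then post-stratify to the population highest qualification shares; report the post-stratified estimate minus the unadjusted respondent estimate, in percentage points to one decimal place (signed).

Naive respondent-only estimate (weights = respondent counts):
  (200/775)×29.9 + (125/775)×69.4 + (250/775)×28.7 + (200/775)×53.8 = 42.0516%
Post-stratified estimate weights by population shares:
  0.16×29.9 + 0.08×69.4 + 0.57×28.7 + 0.19×53.8 = 36.917%
Difference = 36.917 − 42.0516 = -5.1346 pp.

-5.1 percentage points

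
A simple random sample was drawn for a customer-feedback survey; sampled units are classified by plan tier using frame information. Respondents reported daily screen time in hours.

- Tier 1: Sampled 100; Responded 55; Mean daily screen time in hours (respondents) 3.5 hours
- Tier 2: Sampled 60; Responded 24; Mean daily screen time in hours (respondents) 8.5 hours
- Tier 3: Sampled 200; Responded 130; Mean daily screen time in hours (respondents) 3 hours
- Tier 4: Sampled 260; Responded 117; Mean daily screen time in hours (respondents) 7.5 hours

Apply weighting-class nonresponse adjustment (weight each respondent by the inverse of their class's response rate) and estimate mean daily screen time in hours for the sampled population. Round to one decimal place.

Response rates by class: Tier 1 55/100 = 55%, Tier 2 24/60 = 40%, Tier 3 130/200 = 65%, Tier 4 117/260 = 45%.
Inverse-response-rate weighting restores each class to its sampled count, so class totals weight by n_sampled:
  Tier 1: 100 × 3.5 = 350
  Tier 2: 60 × 8.5 = 510
  Tier 3: 200 × 3 = 600
  Tier 4: 260 × 7.5 = 1950
Adjusted estimate = 3410 / 620 = 5.5 → 5.5.

5.5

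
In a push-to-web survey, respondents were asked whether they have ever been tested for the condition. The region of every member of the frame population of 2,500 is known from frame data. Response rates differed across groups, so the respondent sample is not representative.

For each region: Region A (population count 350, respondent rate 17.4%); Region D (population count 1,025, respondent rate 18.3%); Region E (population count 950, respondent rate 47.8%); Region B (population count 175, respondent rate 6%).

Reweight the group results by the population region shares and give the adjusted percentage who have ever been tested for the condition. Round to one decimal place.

Post-stratification weights by population share, not respondent share:
  Region A: (350/2,500) × 17.4 = 2.436
  Region D: (1,025/2,500) × 18.3 = 7.503
  Region E: (950/2,500) × 47.8 = 18.164
  Region B: (175/2,500) × 6 = 0.42
Post-stratified estimate = 28.523 → 28.5%.

28.5%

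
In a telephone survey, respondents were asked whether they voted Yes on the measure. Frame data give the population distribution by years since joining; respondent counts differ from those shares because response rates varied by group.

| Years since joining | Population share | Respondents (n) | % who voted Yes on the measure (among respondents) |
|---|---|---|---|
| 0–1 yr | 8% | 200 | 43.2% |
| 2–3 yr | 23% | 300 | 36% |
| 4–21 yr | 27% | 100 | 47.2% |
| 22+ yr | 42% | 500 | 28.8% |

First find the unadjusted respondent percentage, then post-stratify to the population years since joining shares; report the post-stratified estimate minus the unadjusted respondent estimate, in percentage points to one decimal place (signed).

+1.5 percentage points

Unadjusted (pooled respondent) estimate weights by respondent counts:
  (200/1100)×43.2 + (300/1100)×36 + (100/1100)×47.2 + (500/1100)×28.8 = 35.0545%
Reweighting by population years since joining shares:
  0.08×43.2 + 0.23×36 + 0.27×47.2 + 0.42×28.8 = 36.576%
Difference = 36.576 − 35.0545 = 1.5215 pp.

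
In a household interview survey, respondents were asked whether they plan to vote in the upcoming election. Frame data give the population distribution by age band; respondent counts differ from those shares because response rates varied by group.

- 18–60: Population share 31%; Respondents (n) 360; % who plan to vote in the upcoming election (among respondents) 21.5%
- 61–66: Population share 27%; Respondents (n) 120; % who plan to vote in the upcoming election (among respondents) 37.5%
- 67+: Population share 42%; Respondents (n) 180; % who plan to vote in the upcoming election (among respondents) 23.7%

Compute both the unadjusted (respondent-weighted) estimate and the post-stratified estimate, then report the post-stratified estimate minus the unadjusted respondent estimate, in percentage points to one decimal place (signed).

+1.7 percentage points

Unadjusted (pooled respondent) estimate weights by respondent counts:
  (360/660)×21.5 + (120/660)×37.5 + (180/660)×23.7 = 25.0091%
Post-stratified estimate weights by population shares:
  0.31×21.5 + 0.27×37.5 + 0.42×23.7 = 26.744%
Difference = 26.744 − 25.0091 = 1.7349 pp.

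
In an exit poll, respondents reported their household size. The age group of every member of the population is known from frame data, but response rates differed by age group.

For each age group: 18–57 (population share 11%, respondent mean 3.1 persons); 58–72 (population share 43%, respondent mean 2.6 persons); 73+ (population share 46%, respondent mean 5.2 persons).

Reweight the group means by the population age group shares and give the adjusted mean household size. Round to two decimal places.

Weight each group's respondent value by its population share:
  18–57: 0.11 × 3.1 = 0.341
  58–72: 0.43 × 2.6 = 1.118
  73+: 0.46 × 5.2 = 2.392
Post-stratified estimate = 3.851 → 3.85.

3.85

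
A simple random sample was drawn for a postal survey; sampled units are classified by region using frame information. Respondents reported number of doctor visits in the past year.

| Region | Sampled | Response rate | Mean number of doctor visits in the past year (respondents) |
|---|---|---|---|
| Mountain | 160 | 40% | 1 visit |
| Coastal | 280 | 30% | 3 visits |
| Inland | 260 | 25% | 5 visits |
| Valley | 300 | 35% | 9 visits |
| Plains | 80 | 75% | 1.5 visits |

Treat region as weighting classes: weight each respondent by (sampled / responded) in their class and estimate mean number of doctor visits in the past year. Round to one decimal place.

4.7

With weight = n_sampled/n_responded per class, the weighted class total is n_sampled:
  Mountain: 160 × 1 = 160
  Coastal: 280 × 3 = 840
  Inland: 260 × 5 = 1300
  Valley: 300 × 9 = 2700
  Plains: 80 × 1.5 = 120
Adjusted estimate = 5120 / 1,080 = 4.74074 → 4.7.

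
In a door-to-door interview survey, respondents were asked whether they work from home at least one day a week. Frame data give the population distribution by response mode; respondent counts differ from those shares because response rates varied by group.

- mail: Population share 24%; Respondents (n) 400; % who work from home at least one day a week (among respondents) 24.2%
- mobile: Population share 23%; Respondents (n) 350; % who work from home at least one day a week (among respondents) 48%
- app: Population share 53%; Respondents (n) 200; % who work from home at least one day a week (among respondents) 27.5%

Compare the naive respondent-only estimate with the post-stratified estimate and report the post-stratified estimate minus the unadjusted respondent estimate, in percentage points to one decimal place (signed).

-2.2 percentage points

Unadjusted (pooled respondent) estimate weights by respondent counts:
  (400/950)×24.2 + (350/950)×48 + (200/950)×27.5 = 33.6632%
Post-stratified estimate weights by population shares:
  0.24×24.2 + 0.23×48 + 0.53×27.5 = 31.423%
Difference = 31.423 − 33.6632 = -2.2402 pp.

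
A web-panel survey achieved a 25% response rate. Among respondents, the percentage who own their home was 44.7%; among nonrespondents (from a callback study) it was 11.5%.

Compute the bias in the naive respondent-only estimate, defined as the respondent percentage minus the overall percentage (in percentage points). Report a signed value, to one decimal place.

Nonresponse fraction = 1 − 0.25 = 0.75.
Bias = (nonresponse fraction) × (respondent percentage − nonrespondent percentage)
     = 0.75 × (44.7 − 11.5) = 0.75 × 33.2 = 24.9.

+24.9 percentage points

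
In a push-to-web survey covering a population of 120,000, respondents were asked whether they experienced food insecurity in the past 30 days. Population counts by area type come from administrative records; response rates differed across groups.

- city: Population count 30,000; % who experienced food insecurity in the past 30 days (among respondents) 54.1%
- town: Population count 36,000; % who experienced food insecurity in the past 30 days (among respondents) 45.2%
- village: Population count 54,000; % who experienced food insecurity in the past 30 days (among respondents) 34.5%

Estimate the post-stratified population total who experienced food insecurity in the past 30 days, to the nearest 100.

Apply each group's respondent rate to its population count:
  city: 30,000 × 54.1% = 16,230
  town: 36,000 × 45.2% = 16,272
  village: 54,000 × 34.5% = 18,630
Estimated total = 51,132 → 51,100.

51,100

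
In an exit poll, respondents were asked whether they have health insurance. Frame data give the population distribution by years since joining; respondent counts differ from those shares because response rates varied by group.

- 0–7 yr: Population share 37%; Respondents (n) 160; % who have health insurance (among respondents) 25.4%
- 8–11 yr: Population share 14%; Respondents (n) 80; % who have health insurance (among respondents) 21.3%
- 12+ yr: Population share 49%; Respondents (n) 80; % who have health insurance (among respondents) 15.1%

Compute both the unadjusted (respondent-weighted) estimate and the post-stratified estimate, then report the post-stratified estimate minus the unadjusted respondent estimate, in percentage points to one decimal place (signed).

Without adjustment, the pooled respondent share is:
  (160/320)×25.4 + (80/320)×21.3 + (80/320)×15.1 = 21.8%
Reweighting by population years since joining shares:
  0.37×25.4 + 0.14×21.3 + 0.49×15.1 = 19.779%
Difference = 19.779 − 21.8 = -2.021 pp.

-2.0 percentage points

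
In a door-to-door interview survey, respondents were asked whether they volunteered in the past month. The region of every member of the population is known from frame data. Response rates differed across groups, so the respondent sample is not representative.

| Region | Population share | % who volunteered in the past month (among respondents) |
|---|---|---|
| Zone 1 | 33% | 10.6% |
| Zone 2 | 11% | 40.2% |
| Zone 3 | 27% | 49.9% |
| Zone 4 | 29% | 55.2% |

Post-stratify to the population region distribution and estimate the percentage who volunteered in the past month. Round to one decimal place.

37.4%

Post-stratification weights by population share, not respondent share:
  Zone 1: 0.33 × 10.6 = 3.498
  Zone 2: 0.11 × 40.2 = 4.422
  Zone 3: 0.27 × 49.9 = 13.473
  Zone 4: 0.29 × 55.2 = 16.008
Post-stratified estimate = 37.401 → 37.4%.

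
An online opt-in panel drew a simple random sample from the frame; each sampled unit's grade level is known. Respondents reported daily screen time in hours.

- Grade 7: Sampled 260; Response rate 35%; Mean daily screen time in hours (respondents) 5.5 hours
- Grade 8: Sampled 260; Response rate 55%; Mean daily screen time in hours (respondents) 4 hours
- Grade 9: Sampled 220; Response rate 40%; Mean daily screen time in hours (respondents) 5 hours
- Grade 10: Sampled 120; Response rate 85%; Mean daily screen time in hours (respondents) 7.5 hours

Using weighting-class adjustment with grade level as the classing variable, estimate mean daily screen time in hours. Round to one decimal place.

Weighting each respondent by the inverse class response rate inflates each class back to its sampled size, so the class weight is n_sampled:
  Grade 7: 260 × 5.5 = 1430
  Grade 8: 260 × 4 = 1040
  Grade 9: 220 × 5 = 1100
  Grade 10: 120 × 7.5 = 900
Adjusted estimate = 4470 / 860 = 5.19767 → 5.2.

5.2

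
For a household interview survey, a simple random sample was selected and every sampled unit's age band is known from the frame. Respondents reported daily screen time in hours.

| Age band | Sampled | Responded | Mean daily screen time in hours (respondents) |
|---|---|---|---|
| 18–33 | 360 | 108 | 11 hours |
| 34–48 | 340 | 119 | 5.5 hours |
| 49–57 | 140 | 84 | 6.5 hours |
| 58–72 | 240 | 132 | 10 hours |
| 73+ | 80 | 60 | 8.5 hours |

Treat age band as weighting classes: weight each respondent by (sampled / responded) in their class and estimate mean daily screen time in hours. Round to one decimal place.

8.5

Response rates by class: 18–33 108/360 = 30%, 34–48 119/340 = 35%, 49–57 84/140 = 60%, 58–72 132/240 = 55%, 73+ 60/80 = 75%.
Weighting each respondent by the inverse class response rate inflates each class back to its sampled size, so the class weight is n_sampled:
  18–33: 360 × 11 = 3960
  34–48: 340 × 5.5 = 1870
  49–57: 140 × 6.5 = 910
  58–72: 240 × 10 = 2400
  73+: 80 × 8.5 = 680
Adjusted estimate = 9820 / 1,160 = 8.46552 → 8.5.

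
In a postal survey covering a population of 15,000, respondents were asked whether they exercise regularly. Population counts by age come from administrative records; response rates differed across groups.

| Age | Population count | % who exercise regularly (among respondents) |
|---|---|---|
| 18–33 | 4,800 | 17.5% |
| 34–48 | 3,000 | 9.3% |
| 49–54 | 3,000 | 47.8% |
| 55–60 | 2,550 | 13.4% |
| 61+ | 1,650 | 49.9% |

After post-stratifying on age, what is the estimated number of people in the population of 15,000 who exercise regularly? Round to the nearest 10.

Estimated count per cell = population count × respondent percentage:
  18–33: 4,800 × 17.5% = 840
  34–48: 3,000 × 9.3% = 279
  49–54: 3,000 × 47.8% = 1434
  55–60: 2,550 × 13.4% = 341.7
  61+: 1,650 × 49.9% = 823.35
Estimated total = 3718.05 → 3,720.

3,720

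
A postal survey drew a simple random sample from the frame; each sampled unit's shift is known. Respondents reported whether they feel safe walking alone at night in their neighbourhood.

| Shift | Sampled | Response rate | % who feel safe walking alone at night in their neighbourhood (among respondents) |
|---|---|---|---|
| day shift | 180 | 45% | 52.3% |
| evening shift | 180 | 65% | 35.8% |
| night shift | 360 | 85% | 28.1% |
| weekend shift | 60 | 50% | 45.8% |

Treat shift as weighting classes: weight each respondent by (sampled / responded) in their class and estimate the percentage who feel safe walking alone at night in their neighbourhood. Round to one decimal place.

Weighting each respondent by the inverse class response rate inflates each class back to its sampled size, so the class weight is n_sampled:
  day shift: 180 × 52.3 = 9414
  evening shift: 180 × 35.8 = 6444
  night shift: 360 × 28.1 = 10,116
  weekend shift: 60 × 45.8 = 2748
Adjusted estimate = 28,722 / 780 = 36.8231 → 36.8%.

36.8%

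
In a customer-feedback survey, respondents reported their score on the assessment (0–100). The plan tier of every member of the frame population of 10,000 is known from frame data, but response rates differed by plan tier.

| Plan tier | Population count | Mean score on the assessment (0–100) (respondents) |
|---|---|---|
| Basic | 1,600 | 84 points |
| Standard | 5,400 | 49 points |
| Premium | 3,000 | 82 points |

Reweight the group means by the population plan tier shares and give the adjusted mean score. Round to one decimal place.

Weight each group's respondent value by its population share:
  Basic: (1,600/10,000) × 84 = 13.44
  Standard: (5,400/10,000) × 49 = 26.46
  Premium: (3,000/10,000) × 82 = 24.6
Post-stratified estimate = 64.5 → 64.5.

64.5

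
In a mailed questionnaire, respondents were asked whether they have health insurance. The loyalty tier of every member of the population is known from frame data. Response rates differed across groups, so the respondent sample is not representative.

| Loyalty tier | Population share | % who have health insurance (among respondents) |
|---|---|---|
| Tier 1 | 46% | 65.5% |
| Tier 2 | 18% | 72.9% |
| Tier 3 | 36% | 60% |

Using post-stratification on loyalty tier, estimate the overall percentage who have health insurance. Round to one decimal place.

Reweight to the known loyalty tier distribution:
  Tier 1: 0.46 × 65.5 = 30.13
  Tier 2: 0.18 × 72.9 = 13.122
  Tier 3: 0.36 × 60 = 21.6
Post-stratified estimate = 64.852 → 64.9%.

64.9%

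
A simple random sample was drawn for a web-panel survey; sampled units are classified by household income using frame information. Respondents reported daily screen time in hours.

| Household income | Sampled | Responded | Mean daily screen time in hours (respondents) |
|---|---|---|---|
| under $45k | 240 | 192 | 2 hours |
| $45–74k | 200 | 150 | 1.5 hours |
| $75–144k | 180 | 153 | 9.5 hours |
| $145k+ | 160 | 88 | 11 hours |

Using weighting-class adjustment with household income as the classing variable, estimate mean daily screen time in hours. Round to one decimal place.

Class response rates: under $45k 192/240 = 80%, $45–74k 150/200 = 75%, $75–144k 153/180 = 85%, $145k+ 88/160 = 55%.
With weight = n_sampled/n_responded per class, the weighted class total is n_sampled:
  under $45k: 240 × 2 = 480
  $45–74k: 200 × 1.5 = 300
  $75–144k: 180 × 9.5 = 1710
  $145k+: 160 × 11 = 1760
Adjusted estimate = 4250 / 780 = 5.44872 → 5.4.

5.4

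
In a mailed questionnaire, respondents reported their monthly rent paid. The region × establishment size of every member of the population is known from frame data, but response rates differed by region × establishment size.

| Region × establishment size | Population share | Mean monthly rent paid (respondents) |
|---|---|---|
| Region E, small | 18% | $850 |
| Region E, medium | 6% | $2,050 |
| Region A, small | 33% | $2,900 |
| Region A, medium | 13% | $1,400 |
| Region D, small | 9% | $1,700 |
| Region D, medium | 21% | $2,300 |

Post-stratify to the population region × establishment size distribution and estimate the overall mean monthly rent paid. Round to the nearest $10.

$2,050

Weight each group's respondent value by its population share:
  Region E, small: 0.18 × 850 = 153
  Region E, medium: 0.06 × 2050 = 123
  Region A, small: 0.33 × 2900 = 957
  Region A, medium: 0.13 × 1400 = 182
  Region D, small: 0.09 × 1700 = 153
  Region D, medium: 0.21 × 2300 = 483
Post-stratified estimate = 2051 → $2,050.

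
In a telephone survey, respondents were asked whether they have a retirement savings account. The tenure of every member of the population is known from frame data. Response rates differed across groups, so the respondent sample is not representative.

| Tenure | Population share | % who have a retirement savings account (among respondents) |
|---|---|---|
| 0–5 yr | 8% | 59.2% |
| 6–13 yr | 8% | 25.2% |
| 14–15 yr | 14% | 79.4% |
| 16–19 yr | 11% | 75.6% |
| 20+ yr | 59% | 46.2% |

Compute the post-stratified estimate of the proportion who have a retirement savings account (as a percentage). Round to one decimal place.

Each cell contributes population-share × respondent value:
  0–5 yr: 0.08 × 59.2 = 4.736
  6–13 yr: 0.08 × 25.2 = 2.016
  14–15 yr: 0.14 × 79.4 = 11.116
  16–19 yr: 0.11 × 75.6 = 8.316
  20+ yr: 0.59 × 46.2 = 27.258
Post-stratified estimate = 53.442 → 53.4%.

53.4%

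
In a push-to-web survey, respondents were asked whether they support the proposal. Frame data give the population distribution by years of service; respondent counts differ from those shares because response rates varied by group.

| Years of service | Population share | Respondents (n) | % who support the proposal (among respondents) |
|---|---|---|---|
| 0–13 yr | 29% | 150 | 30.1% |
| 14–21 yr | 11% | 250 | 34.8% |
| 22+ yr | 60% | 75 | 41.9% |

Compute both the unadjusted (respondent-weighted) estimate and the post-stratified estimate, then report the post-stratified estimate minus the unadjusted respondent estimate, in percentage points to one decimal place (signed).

Without adjustment, the pooled respondent share is:
  (150/475)×30.1 + (250/475)×34.8 + (75/475)×41.9 = 34.4368%
Post-stratified estimate weights by population shares:
  0.29×30.1 + 0.11×34.8 + 0.6×41.9 = 37.697%
Difference = 37.697 − 34.4368 = 3.2602 pp.

+3.3 percentage points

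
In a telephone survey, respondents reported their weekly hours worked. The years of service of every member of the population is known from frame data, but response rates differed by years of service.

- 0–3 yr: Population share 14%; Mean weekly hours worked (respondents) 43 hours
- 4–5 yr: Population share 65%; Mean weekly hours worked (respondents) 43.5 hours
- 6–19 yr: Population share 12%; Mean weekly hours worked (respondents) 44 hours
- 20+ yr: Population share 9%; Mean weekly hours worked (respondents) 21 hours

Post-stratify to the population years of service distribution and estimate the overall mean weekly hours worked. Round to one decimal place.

41.5

Reweight to the known years of service distribution:
  0–3 yr: 0.14 × 43 = 6.02
  4–5 yr: 0.65 × 43.5 = 28.275
  6–19 yr: 0.12 × 44 = 5.28
  20+ yr: 0.09 × 21 = 1.89
Post-stratified estimate = 41.465 → 41.5.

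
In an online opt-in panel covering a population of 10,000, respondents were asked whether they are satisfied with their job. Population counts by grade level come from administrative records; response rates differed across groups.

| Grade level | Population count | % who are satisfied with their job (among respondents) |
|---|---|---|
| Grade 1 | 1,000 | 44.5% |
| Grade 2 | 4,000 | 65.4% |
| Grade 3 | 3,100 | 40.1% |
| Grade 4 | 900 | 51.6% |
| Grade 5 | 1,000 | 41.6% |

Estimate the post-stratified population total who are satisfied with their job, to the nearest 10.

Apply each group's respondent rate to its population count:
  Grade 1: 1,000 × 44.5% = 445
  Grade 2: 4,000 × 65.4% = 2616
  Grade 3: 3,100 × 40.1% = 1243.1
  Grade 4: 900 × 51.6% = 464.4
  Grade 5: 1,000 × 41.6% = 416
Estimated total = 5184.5 → 5,180.

5,180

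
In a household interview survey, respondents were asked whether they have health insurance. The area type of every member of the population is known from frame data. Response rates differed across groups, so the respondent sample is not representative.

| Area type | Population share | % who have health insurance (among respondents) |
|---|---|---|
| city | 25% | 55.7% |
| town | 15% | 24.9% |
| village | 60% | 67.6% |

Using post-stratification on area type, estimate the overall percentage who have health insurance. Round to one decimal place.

Weight each group's respondent value by its population share:
  city: 0.25 × 55.7 = 13.925
  town: 0.15 × 24.9 = 3.735
  village: 0.6 × 67.6 = 40.56
Post-stratified estimate = 58.22 → 58.2%.

58.2%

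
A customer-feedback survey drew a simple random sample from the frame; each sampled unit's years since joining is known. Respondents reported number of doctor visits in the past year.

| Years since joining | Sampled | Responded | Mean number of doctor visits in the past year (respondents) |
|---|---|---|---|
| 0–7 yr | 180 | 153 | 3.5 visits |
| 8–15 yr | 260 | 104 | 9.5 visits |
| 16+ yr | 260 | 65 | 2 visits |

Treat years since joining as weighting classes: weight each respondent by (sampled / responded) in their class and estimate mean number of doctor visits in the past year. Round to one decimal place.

5.2

Class response rates: 0–7 yr 153/180 = 85%, 8–15 yr 104/260 = 40%, 16+ yr 65/260 = 25%.
Inverse-response-rate weighting restores each class to its sampled count, so class totals weight by n_sampled:
  0–7 yr: 180 × 3.5 = 630
  8–15 yr: 260 × 9.5 = 2470
  16+ yr: 260 × 2 = 520
Adjusted estimate = 3620 / 700 = 5.17143 → 5.2.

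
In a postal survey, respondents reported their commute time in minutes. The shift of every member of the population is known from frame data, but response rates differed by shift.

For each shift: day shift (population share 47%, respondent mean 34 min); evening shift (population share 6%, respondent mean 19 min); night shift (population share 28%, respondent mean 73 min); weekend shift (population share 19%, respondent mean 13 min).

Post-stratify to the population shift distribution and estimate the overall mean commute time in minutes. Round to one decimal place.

40.0

Post-stratification weights by population share, not respondent share:
  day shift: 0.47 × 34 = 15.98
  evening shift: 0.06 × 19 = 1.14
  night shift: 0.28 × 73 = 20.44
  weekend shift: 0.19 × 13 = 2.47
Post-stratified estimate = 40.03 → 40.0.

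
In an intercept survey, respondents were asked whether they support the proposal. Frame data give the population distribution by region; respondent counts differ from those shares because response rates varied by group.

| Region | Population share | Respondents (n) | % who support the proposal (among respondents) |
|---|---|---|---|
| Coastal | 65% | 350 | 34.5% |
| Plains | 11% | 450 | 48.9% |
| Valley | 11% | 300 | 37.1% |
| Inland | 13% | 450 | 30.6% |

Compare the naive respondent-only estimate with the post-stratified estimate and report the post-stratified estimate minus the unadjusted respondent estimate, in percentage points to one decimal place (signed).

Without adjustment, the pooled respondent share is:
  (350/1550)×34.5 + (450/1550)×48.9 + (300/1550)×37.1 + (450/1550)×30.6 = 38.0516%
Post-stratified estimate weights by population shares:
  0.65×34.5 + 0.11×48.9 + 0.11×37.1 + 0.13×30.6 = 35.863%
Difference = 35.863 − 38.0516 = -2.1886 pp.

-2.2 percentage points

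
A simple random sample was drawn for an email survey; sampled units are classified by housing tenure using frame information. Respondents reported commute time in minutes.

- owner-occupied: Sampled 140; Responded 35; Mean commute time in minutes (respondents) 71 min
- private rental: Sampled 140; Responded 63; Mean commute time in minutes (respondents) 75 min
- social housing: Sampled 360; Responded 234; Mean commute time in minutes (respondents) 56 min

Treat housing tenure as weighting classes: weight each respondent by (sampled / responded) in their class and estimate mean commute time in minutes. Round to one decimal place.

63.4

Class response rates: owner-occupied 35/140 = 25%, private rental 63/140 = 45%, social housing 234/360 = 65%.
With weight = n_sampled/n_responded per class, the weighted class total is n_sampled:
  owner-occupied: 140 × 71 = 9940
  private rental: 140 × 75 = 10,500
  social housing: 360 × 56 = 20,160
Adjusted estimate = 40,600 / 640 = 63.4375 → 63.4.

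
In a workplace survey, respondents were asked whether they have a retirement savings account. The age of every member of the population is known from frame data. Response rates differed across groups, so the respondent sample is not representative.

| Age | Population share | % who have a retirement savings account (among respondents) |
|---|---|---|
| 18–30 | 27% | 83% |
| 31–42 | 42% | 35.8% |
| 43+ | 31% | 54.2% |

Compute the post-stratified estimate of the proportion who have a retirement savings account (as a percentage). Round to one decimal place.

Reweight to the known age distribution:
  18–30: 0.27 × 83 = 22.41
  31–42: 0.42 × 35.8 = 15.036
  43+: 0.31 × 54.2 = 16.802
Post-stratified estimate = 54.248 → 54.2%.

54.2%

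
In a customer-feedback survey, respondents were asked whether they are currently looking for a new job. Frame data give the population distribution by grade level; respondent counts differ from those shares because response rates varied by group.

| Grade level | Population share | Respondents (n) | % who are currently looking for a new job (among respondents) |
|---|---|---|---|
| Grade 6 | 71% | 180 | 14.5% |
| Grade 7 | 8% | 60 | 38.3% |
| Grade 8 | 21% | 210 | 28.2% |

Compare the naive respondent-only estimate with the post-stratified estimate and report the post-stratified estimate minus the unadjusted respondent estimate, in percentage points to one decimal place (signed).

-4.8 percentage points

Naive respondent-only estimate (weights = respondent counts):
  (180/450)×14.5 + (60/450)×38.3 + (210/450)×28.2 = 24.0667%
Post-stratifying to population shares instead:
  0.71×14.5 + 0.08×38.3 + 0.21×28.2 = 19.281%
Difference = 19.281 − 24.0667 = -4.7857 pp.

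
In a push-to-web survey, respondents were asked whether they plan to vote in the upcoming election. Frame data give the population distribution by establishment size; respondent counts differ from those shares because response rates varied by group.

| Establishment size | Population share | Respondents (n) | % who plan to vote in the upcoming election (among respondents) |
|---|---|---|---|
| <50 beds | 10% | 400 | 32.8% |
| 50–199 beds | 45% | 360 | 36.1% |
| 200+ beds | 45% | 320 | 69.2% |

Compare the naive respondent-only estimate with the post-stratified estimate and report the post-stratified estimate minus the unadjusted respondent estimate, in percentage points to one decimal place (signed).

+6.0 percentage points

Naive respondent-only estimate (weights = respondent counts):
  (400/1080)×32.8 + (360/1080)×36.1 + (320/1080)×69.2 = 44.6852%
Reweighting by population establishment size shares:
  0.1×32.8 + 0.45×36.1 + 0.45×69.2 = 50.665%
Difference = 50.665 − 44.6852 = 5.9798 pp.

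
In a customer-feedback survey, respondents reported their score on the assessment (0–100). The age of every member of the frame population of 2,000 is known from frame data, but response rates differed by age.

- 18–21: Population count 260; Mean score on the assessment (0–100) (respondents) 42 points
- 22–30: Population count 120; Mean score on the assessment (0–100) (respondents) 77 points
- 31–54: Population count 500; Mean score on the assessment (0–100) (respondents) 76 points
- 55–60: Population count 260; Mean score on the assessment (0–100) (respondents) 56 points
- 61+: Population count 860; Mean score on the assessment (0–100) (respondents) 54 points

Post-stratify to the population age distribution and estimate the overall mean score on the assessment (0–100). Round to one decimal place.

59.6

Weight each group's respondent value by its population share:
  18–21: (260/2,000) × 42 = 5.46
  22–30: (120/2,000) × 77 = 4.62
  31–54: (500/2,000) × 76 = 19
  55–60: (260/2,000) × 56 = 7.28
  61+: (860/2,000) × 54 = 23.22
Post-stratified estimate = 59.58 → 59.6.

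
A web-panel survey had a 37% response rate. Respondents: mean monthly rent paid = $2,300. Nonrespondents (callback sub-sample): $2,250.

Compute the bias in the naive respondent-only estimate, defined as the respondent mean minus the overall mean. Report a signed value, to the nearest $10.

Nonresponse fraction = 1 − 0.37 = 0.63.
Bias = (nonresponse fraction) × (respondent mean − nonrespondent mean)
     = 0.63 × (2300 − 2250) = 0.63 × 50 = 31.5.

+$30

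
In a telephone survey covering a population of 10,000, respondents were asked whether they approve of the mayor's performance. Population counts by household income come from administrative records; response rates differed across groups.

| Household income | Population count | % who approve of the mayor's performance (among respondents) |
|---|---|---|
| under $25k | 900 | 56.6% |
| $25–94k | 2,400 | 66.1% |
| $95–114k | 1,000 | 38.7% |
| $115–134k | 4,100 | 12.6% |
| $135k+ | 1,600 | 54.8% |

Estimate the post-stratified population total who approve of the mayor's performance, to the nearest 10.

3,880

Apply each group's respondent rate to its population count:
  under $25k: 900 × 56.6% = 509.4
  $25–94k: 2,400 × 66.1% = 1586.4
  $95–114k: 1,000 × 38.7% = 387
  $115–134k: 4,100 × 12.6% = 516.6
  $135k+: 1,600 × 54.8% = 876.8
Estimated total = 3876.2 → 3,880.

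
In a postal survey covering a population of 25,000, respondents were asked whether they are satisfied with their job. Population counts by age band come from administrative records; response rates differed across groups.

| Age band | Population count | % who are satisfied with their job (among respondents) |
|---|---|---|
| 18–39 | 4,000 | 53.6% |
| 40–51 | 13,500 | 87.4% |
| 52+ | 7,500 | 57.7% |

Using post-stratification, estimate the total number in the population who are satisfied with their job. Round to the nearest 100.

18,300

Apply each group's respondent rate to its population count:
  18–39: 4,000 × 53.6% = 2144
  40–51: 13,500 × 87.4% = 11,799
  52+: 7,500 × 57.7% = 4327.5
Estimated total = 18270.5 → 18,300.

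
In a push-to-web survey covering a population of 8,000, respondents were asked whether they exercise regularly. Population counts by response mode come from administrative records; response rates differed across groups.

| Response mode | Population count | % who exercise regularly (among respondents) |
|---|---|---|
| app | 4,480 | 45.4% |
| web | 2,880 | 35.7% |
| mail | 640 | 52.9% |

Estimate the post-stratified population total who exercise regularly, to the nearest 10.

Estimated count per cell = population count × respondent percentage:
  app: 4,480 × 45.4% = 2033.92
  web: 2,880 × 35.7% = 1028.16
  mail: 640 × 52.9% = 338.56
Estimated total = 3400.64 → 3,400.

3,400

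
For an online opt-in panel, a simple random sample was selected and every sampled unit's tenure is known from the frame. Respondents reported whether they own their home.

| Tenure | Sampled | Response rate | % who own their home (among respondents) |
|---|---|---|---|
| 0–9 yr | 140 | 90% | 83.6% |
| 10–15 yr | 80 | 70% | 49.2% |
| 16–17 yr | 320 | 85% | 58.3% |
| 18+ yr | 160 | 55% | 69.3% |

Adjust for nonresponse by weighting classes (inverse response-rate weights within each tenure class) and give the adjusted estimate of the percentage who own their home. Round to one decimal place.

Weighting each respondent by the inverse class response rate inflates each class back to its sampled size, so the class weight is n_sampled:
  0–9 yr: 140 × 83.6 = 11,704
  10–15 yr: 80 × 49.2 = 3936
  16–17 yr: 320 × 58.3 = 18,656
  18+ yr: 160 × 69.3 = 11,088
Adjusted estimate = 45,384 / 700 = 64.8343 → 64.8%.

64.8%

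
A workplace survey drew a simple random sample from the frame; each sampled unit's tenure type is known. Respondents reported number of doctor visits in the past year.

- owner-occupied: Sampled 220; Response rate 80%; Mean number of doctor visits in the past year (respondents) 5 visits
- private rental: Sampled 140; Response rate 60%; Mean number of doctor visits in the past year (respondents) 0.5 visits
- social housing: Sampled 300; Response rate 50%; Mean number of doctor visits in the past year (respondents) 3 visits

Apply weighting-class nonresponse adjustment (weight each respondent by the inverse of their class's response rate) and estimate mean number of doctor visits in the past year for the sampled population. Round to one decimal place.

Each respondent's weight = sampled/responded in their class; summing within a class gives n_sampled, so:
  owner-occupied: 220 × 5 = 1100
  private rental: 140 × 0.5 = 70
  social housing: 300 × 3 = 900
Adjusted estimate = 2070 / 660 = 3.13636 → 3.1.

3.1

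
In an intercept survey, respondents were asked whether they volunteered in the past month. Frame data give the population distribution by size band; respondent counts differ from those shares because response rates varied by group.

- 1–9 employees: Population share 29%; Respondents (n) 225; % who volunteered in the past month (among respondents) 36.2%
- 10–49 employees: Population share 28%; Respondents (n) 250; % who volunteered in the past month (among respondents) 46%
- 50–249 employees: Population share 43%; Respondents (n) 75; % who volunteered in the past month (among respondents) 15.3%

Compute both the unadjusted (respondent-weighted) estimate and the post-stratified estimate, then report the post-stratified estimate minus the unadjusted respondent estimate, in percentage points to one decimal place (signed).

-7.8 percentage points

Unadjusted (pooled respondent) estimate weights by respondent counts:
  (225/550)×36.2 + (250/550)×46 + (75/550)×15.3 = 37.8045%
Post-stratified estimate weights by population shares:
  0.29×36.2 + 0.28×46 + 0.43×15.3 = 29.957%
Difference = 29.957 − 37.8045 = -7.8475 pp.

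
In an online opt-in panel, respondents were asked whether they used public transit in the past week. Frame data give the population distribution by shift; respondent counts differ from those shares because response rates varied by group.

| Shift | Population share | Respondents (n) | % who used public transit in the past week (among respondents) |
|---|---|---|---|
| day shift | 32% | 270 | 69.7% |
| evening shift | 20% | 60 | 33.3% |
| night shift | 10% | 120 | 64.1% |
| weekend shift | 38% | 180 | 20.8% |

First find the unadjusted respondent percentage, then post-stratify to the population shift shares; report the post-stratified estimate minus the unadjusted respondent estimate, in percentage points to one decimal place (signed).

-7.9 percentage points

Unadjusted (pooled respondent) estimate weights by respondent counts:
  (270/630)×69.7 + (60/630)×33.3 + (120/630)×64.1 + (180/630)×20.8 = 51.1952%
Post-stratifying to population shares instead:
  0.32×69.7 + 0.2×33.3 + 0.1×64.1 + 0.38×20.8 = 43.278%
Difference = 43.278 − 51.1952 = -7.9172 pp.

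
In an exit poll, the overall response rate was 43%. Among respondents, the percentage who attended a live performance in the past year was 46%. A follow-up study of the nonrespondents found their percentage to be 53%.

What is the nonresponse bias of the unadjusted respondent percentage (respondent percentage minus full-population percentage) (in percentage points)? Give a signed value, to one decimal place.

Nonresponse fraction = 1 − 0.43 = 0.57.
Bias = (nonresponse fraction) × (respondent percentage − nonrespondent percentage)
     = 0.57 × (46 − 53) = 0.57 × -7 = -3.99.

-4.0 percentage points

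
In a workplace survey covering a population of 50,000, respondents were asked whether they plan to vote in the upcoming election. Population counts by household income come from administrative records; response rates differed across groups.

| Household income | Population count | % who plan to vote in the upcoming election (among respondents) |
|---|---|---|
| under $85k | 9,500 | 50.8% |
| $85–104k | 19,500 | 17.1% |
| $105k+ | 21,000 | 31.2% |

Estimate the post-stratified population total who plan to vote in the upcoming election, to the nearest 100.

14,700

Estimated count per cell = population count × respondent percentage:
  under $85k: 9,500 × 50.8% = 4826
  $85–104k: 19,500 × 17.1% = 3334.5
  $105k+: 21,000 × 31.2% = 6552
Estimated total = 14712.5 → 14,700.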